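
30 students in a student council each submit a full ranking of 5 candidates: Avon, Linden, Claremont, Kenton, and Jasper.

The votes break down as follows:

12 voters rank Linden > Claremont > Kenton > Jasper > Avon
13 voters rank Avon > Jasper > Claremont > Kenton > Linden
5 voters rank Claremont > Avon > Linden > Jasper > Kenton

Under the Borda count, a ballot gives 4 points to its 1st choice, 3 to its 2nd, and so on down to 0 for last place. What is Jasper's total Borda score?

56

Borda scores:
  Avon: 12·0 + 13·4 + 5·3 = 67
  Linden: 12·4 + 13·0 + 5·2 = 58
  Claremont: 12·3 + 13·2 + 5·4 = 82
  Kenton: 12·2 + 13·1 + 5·0 = 37
  Jasper: 12·1 + 13·3 + 5·1 = 56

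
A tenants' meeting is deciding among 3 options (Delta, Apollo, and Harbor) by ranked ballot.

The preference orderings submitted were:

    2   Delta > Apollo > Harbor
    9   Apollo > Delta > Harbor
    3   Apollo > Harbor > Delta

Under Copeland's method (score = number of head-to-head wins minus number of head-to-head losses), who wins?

Pairwise results:
  Delta vs Apollo: Apollo wins 12–2.
  Delta vs Harbor: Delta wins 11–3.
  Apollo vs Harbor: Apollo wins 14–0.
Copeland scores (wins − losses):
  Delta: 1 − 1 = 0
  Apollo: 2 − 0 = 2
  Harbor: 0 − 2 = -2
Apollo has the best Copeland score.

Apollo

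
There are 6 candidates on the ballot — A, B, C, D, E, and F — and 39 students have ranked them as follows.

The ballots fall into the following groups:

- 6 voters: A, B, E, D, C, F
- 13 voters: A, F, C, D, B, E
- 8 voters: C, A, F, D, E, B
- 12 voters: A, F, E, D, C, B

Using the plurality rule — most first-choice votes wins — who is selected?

First-place vote totals:
  A: 31
  B: 0
  C: 8
  D: 0
  E: 0
  F: 0
A has the most first-place votes.

A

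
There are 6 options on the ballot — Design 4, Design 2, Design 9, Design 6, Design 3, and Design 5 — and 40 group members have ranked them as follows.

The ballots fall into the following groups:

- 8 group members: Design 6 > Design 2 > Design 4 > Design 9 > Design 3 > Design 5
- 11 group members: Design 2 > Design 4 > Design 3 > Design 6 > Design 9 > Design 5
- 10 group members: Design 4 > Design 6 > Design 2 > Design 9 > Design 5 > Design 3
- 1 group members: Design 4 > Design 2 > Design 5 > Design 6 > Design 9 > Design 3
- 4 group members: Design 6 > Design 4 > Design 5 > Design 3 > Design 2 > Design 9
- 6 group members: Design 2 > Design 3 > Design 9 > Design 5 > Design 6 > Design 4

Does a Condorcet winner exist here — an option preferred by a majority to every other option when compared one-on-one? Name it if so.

Head-to-head results (40 voters total):
Design 4 vs Design 2: Design 2 wins 25–15.
Design 4 vs Design 9: Design 4 wins 34–6.
Design 4 vs Design 6: Design 4 wins 22–18.
Design 4 vs Design 3: Design 4 wins 34–6.
Design 4 vs Design 5: Design 4 wins 34–6.
Design 2 vs Design 9: Design 2 wins 40–0.
Design 2 vs Design 6: Design 6 wins 22–18.
Design 2 vs Design 3: Design 2 wins 36–4.
Design 2 vs Design 5: Design 2 wins 36–4.
Design 9 vs Design 6: Design 6 wins 34–6.
Design 9 vs Design 3: Design 3 wins 21–19.
Design 9 vs Design 5: Design 9 wins 35–5.
Design 6 vs Design 3: Design 6 wins 23–17.
Design 6 vs Design 5: Design 6 wins 33–7.
Design 3 vs Design 5: Design 3 wins 25–15.
No candidate beats all others: Design 4 beats Design 6 beats Design 2 beats Design 4, a majority cycle.

None — there is no Condorcet winner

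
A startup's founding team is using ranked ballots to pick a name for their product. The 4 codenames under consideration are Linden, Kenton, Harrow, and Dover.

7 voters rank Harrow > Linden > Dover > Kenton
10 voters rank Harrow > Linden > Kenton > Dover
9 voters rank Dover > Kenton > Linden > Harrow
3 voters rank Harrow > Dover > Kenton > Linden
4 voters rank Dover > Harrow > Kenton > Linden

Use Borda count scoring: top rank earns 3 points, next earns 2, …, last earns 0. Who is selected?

Harrow

Borda scores:
  Linden: 7·2 + 10·2 + 9·1 + 3·0 + 4·0 = 43
  Kenton: 7·0 + 10·1 + 9·2 + 3·1 + 4·1 = 35
  Harrow: 7·3 + 10·3 + 9·0 + 3·3 + 4·2 = 68
  Dover: 7·1 + 10·0 + 9·3 + 3·2 + 4·3 = 52
Harrow has the highest total.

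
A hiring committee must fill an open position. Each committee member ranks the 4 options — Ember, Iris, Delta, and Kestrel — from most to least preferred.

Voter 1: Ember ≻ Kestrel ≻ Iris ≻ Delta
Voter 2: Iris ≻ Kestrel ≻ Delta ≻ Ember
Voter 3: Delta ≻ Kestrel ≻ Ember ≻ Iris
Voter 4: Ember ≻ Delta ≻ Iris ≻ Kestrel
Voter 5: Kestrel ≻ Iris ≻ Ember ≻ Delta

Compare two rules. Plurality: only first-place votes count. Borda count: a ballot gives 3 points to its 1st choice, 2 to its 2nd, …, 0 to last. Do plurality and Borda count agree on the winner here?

No

Plurality first-place counts: Ember 2, Iris 1, Delta 1, Kestrel 1 → Ember.
Borda totals: Ember 8, Iris 7, Delta 6, Kestrel 9 → Kestrel.
The two rules disagree: plurality picks Ember, Borda picks Kestrel.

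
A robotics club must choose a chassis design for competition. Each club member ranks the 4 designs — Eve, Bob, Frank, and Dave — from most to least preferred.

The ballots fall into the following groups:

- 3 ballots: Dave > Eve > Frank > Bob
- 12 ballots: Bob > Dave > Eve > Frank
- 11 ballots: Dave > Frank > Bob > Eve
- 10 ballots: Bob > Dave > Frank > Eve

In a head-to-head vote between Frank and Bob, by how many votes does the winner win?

Ballots ranking Frank above Bob: 3+11 = 14.
Ballots ranking Bob above Frank: 12+10 = 22.
Bob wins 22–14, a margin of 8.

8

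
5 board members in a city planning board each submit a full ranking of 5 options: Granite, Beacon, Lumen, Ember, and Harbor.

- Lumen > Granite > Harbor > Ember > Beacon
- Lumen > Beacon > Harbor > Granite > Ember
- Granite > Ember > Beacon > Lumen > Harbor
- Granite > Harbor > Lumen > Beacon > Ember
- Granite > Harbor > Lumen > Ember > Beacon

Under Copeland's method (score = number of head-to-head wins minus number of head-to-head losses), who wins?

Granite

Pairwise results:
  Granite vs Beacon: Granite wins 4–1.
  Granite vs Lumen: Granite wins 3–2.
  Granite vs Ember: Granite wins 5–0.
  Granite vs Harbor: Granite wins 4–1.
  Beacon vs Lumen: Lumen wins 4–1.
  Beacon vs Ember: Ember wins 3–2.
  Beacon vs Harbor: Harbor wins 3–2.
  Lumen vs Ember: Lumen wins 4–1.
  Lumen vs Harbor: Lumen wins 3–2.
  Ember vs Harbor: Harbor wins 4–1.
Copeland scores (wins − losses):
  Granite: 4 − 0 = 4
  Beacon: 0 − 4 = -4
  Lumen: 3 − 1 = 2
  Ember: 1 − 3 = -2
  Harbor: 2 − 2 = 0
Granite has the best Copeland score.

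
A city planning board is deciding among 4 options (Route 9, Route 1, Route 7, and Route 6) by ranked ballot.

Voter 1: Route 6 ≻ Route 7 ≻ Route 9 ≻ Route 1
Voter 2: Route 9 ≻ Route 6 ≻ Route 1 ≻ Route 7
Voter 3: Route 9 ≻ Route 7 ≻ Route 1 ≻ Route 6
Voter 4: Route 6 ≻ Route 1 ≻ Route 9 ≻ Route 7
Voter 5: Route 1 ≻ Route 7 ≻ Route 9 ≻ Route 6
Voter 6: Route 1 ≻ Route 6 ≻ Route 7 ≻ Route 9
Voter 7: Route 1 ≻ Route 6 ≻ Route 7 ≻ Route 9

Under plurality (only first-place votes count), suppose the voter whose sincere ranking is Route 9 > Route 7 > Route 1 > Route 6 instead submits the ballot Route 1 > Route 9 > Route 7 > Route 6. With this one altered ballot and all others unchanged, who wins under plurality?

Route 1

First-place totals with the altered ballot: Route 9 1, Route 1 4, Route 7 0, Route 6 2.
The winner is unchanged: still Route 1.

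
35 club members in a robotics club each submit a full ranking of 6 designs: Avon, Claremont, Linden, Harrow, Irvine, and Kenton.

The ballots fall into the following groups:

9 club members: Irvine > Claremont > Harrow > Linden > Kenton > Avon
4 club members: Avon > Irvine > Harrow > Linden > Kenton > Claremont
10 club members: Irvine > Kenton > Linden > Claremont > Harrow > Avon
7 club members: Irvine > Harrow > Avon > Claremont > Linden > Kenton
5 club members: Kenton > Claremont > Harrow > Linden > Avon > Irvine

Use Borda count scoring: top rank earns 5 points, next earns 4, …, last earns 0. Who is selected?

Irvine

Borda scores:
  Avon: 9·0 + 4·5 + 10·0 + 7·3 + 5·1 = 46
  Claremont: 9·4 + 4·0 + 10·2 + 7·2 + 5·4 = 90
  Linden: 9·2 + 4·2 + 10·3 + 7·1 + 5·2 = 73
  Harrow: 9·3 + 4·3 + 10·1 + 7·4 + 5·3 = 92
  Irvine: 9·5 + 4·4 + 10·5 + 7·5 + 5·0 = 146
  Kenton: 9·1 + 4·1 + 10·4 + 7·0 + 5·5 = 78
Irvine has the highest total.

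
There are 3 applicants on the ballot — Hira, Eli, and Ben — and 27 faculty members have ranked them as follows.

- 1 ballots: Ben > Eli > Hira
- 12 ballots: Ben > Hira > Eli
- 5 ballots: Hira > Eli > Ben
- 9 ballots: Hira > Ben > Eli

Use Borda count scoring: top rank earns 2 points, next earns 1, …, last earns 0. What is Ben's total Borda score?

Borda scores:
  Hira: 0 + 12·1 + 5·2 + 9·2 = 40
  Eli: 1 + 12·0 + 5·1 + 9·0 = 6
  Ben: 2 + 12·2 + 5·0 + 9·1 = 35

35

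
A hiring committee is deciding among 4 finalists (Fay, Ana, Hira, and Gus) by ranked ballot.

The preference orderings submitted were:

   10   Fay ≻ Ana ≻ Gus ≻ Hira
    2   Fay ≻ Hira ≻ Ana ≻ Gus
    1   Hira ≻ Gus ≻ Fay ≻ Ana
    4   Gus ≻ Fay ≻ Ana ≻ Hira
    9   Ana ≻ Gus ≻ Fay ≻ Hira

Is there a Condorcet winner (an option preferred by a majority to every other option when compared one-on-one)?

Head-to-head results (26 voters total):
Fay vs Ana: Fay wins 17–9.
Fay vs Hira: Fay wins 25–1.
Fay vs Gus: Gus wins 14–12.
Ana vs Hira: Ana wins 23–3.
Ana vs Gus: Ana wins 21–5.
Hira vs Gus: Gus wins 23–3.
No candidate beats all others: Fay beats Ana beats Gus beats Fay, a majority cycle.

No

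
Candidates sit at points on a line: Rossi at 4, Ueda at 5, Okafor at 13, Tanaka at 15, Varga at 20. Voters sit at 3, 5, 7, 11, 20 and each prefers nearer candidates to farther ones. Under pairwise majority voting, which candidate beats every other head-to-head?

With single-peaked preferences on a line, the Condorcet winner is the candidate closest to the median voter.
The median voter (position 7) is closest to Ueda at 5.
Check: Ueda vs Tanaka — voters closer to Ueda: 3 of 5.

Ueda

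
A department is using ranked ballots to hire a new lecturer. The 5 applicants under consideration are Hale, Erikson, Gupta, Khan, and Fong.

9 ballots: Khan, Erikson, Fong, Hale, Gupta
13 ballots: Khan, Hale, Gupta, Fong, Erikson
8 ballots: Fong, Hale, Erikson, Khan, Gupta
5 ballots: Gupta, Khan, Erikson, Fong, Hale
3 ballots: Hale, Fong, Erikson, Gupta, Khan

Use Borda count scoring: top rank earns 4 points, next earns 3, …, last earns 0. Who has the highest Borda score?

Borda scores:
  Hale: 9·1 + 13·3 + 8·3 + 5·0 + 3·4 = 84
  Erikson: 9·3 + 13·0 + 8·2 + 5·2 + 3·2 = 59
  Gupta: 9·0 + 13·2 + 8·0 + 5·4 + 3·1 = 49
  Khan: 9·4 + 13·4 + 8·1 + 5·3 + 3·0 = 111
  Fong: 9·2 + 13·1 + 8·4 + 5·1 + 3·3 = 77
Khan has the highest total.

Khan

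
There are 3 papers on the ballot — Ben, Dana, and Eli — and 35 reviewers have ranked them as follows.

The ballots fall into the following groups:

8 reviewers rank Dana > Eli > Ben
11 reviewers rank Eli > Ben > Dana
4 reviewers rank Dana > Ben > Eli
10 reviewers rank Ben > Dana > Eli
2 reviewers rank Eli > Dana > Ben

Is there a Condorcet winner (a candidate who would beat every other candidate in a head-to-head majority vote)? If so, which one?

There is no Condorcet winner

Head-to-head results (35 voters total):
Ben vs Dana: Ben wins 21–14.
Ben vs Eli: Eli wins 21–14.
Dana vs Eli: Dana wins 22–13.
No candidate beats all others: Ben beats Dana beats Eli beats Ben, a majority cycle.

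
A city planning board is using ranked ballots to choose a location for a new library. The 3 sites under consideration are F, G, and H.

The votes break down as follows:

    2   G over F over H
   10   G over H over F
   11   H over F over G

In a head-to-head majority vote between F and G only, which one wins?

G

Ballots ranking F above G: 11.
Ballots ranking G above F: 2+10 = 12.
G wins the head-to-head, 12–11.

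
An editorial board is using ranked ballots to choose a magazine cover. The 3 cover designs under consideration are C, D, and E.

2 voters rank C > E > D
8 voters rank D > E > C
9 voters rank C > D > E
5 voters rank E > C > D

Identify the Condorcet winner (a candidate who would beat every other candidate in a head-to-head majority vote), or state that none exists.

Head-to-head results (24 voters total):
C vs D: C wins 16–8.
C vs E: E wins 13–11.
D vs E: D wins 17–7.
No candidate beats all others: C beats D beats E beats C, a majority cycle.

There is no Condorcet winner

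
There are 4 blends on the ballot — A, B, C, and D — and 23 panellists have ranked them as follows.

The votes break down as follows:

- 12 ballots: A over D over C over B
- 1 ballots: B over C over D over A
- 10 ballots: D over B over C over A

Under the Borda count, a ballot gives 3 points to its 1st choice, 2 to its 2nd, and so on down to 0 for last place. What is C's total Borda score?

24

Borda scores:
  A: 12·3 + 0 + 10·0 = 36
  B: 12·0 + 3 + 10·2 = 23
  C: 12·1 + 2 + 10·1 = 24
  D: 12·2 + 1 + 10·3 = 55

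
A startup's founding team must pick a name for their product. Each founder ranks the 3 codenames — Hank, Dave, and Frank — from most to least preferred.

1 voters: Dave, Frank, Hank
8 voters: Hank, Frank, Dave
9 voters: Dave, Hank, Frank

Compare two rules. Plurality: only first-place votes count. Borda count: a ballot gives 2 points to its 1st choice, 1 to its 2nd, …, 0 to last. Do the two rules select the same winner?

Plurality first-place counts: Hank 8, Dave 10, Frank 0 → Dave.
Borda totals: Hank 25, Dave 20, Frank 9 → Hank.
The two rules disagree: plurality picks Dave, Borda picks Hank.

No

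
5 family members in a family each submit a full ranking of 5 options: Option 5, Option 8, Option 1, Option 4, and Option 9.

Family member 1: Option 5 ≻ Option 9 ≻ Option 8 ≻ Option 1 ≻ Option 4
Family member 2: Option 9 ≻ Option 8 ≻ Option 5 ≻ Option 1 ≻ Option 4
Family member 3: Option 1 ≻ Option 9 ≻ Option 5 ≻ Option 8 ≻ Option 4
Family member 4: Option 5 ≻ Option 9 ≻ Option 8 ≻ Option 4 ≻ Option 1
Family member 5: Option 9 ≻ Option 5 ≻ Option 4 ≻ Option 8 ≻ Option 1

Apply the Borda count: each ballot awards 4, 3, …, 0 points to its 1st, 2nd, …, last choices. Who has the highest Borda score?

Borda scores:
  Option 5: 4 + 2 + 2 + 4 + 3 = 15
  Option 8: 2 + 3 + 1 + 2 + 1 = 9
  Option 1: 1 + 1 + 4 + 0 + 0 = 6
  Option 4: 0 + 0 + 0 + 1 + 2 = 3
  Option 9: 3 + 4 + 3 + 3 + 4 = 17
Option 9 has the highest total.

Option 9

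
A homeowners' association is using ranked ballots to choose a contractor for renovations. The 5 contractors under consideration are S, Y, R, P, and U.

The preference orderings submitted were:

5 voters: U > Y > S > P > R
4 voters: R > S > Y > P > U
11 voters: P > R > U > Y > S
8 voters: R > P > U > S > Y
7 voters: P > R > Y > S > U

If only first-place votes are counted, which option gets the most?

First-place vote totals:
  S: 0
  Y: 0
  R: 12
  P: 18
  U: 5
P has the most first-place votes.

P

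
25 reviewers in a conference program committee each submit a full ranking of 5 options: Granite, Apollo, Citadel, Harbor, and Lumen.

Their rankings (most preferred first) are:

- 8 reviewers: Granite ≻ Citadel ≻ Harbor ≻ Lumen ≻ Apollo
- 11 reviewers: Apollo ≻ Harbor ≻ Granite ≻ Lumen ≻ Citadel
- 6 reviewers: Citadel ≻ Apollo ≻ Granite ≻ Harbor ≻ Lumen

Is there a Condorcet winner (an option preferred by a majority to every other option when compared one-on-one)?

Head-to-head results (25 voters total):
Granite vs Apollo: Apollo wins 17–8.
Granite vs Citadel: Granite wins 19–6.
Granite vs Harbor: Granite wins 14–11.
Granite vs Lumen: Granite wins 25–0.
Apollo vs Citadel: Citadel wins 14–11.
Apollo vs Harbor: Apollo wins 17–8.
Apollo vs Lumen: Apollo wins 17–8.
Citadel vs Harbor: Citadel wins 14–11.
Citadel vs Lumen: Citadel wins 14–11.
Harbor vs Lumen: Harbor wins 25–0.
No candidate beats all others: Granite beats Citadel beats Apollo beats Granite, a majority cycle.

No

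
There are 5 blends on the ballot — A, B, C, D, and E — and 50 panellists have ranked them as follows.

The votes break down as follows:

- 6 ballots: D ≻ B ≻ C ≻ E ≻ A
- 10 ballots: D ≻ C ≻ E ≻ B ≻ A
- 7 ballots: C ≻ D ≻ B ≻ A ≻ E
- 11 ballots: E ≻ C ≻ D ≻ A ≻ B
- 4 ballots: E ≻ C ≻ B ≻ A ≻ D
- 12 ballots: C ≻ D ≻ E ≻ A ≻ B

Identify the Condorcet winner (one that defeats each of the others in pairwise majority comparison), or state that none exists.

C

Head-to-head results (50 voters total):
A vs B: B wins 27–23.
A vs C: C wins 50–0.
A vs D: D wins 46–4.
A vs E: E wins 43–7.
B vs C: C wins 44–6.
B vs D: D wins 46–4.
B vs E: E wins 37–13.
C vs D: C wins 34–16.
C vs E: C wins 35–15.
D vs E: D wins 35–15.
C beats each rival — A (50–0), B (44–6), D (34–16), E (35–15) — so C is the Condorcet winner.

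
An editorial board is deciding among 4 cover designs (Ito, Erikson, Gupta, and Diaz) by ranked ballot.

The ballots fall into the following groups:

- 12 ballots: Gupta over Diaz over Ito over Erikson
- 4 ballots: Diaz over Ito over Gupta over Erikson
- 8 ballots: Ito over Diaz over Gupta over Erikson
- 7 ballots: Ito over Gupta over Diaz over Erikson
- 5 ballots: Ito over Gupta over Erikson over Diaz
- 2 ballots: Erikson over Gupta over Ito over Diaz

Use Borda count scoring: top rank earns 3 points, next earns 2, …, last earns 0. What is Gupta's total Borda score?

76

Borda scores:
  Ito: 12·1 + 4·2 + 8·3 + 7·3 + 5·3 + 2·1 = 82
  Erikson: 12·0 + 4·0 + 8·0 + 7·0 + 5·1 + 2·3 = 11
  Gupta: 12·3 + 4·1 + 8·1 + 7·2 + 5·2 + 2·2 = 76
  Diaz: 12·2 + 4·3 + 8·2 + 7·1 + 5·0 + 2·0 = 59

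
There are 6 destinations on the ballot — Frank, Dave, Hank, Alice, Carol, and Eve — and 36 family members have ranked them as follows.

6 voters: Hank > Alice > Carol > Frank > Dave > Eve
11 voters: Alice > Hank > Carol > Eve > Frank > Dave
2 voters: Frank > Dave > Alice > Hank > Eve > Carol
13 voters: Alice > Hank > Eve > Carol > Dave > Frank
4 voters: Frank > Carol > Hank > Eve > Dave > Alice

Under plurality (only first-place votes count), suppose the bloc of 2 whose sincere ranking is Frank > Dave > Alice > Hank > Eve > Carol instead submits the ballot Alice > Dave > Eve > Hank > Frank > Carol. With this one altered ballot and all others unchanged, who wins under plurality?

First-place totals with the altered ballot: Frank 4, Dave 0, Hank 6, Alice 26, Carol 0, Eve 0.
The winner is unchanged: still Alice.

Alice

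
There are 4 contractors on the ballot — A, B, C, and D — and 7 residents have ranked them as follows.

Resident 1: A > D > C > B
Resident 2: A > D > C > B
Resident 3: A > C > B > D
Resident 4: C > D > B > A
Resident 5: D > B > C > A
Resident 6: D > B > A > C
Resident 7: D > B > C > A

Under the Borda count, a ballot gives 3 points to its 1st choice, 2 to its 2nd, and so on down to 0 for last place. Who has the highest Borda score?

D

Borda scores:
  A: 3 + 3 + 3 + 0 + 0 + 1 + 0 = 10
  B: 0 + 0 + 1 + 1 + 2 + 2 + 2 = 8
  C: 1 + 1 + 2 + 3 + 1 + 0 + 1 = 9
  D: 2 + 2 + 0 + 2 + 3 + 3 + 3 = 15
D has the highest total.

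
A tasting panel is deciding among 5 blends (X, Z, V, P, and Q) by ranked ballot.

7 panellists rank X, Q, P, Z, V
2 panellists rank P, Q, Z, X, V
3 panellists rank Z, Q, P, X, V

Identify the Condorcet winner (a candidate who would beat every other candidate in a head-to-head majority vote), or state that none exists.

X

Head-to-head results (12 voters total):
X vs Z: X wins 7–5.
X vs V: X wins 12–0.
X vs P: X wins 7–5.
X vs Q: X wins 7–5.
Z vs V: Z wins 12–0.
Z vs P: P wins 9–3.
Z vs Q: Q wins 9–3.
V vs P: P wins 12–0.
V vs Q: Q wins 12–0.
P vs Q: Q wins 10–2.
X beats each rival — Z (7–5), V (12–0), P (7–5), Q (7–5) — so X is the Condorcet winner.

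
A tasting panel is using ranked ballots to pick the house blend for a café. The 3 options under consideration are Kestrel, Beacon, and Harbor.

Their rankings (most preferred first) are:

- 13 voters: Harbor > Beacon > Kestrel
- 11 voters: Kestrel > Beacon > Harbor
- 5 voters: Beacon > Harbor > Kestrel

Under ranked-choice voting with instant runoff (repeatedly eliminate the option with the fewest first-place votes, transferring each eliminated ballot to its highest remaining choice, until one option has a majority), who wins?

Round 1: Harbor 13, Kestrel 11, Beacon 5. Beacon has the fewest and is eliminated.
Round 2: Harbor 18, Kestrel 11. Harbor has a majority.

Harbor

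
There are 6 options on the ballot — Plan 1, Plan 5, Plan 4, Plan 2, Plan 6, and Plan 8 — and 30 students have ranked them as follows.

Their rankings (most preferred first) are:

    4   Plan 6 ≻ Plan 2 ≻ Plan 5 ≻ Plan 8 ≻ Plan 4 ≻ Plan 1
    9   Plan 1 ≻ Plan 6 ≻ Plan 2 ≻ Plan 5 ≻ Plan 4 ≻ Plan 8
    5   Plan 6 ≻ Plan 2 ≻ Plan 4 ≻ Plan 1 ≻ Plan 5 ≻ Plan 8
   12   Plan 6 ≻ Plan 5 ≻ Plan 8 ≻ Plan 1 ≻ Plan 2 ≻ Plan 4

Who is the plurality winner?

First-place vote totals:
  Plan 1: 9
  Plan 5: 0
  Plan 4: 0
  Plan 2: 0
  Plan 6: 21
  Plan 8: 0
Plan 6 has the most first-place votes.

Plan 6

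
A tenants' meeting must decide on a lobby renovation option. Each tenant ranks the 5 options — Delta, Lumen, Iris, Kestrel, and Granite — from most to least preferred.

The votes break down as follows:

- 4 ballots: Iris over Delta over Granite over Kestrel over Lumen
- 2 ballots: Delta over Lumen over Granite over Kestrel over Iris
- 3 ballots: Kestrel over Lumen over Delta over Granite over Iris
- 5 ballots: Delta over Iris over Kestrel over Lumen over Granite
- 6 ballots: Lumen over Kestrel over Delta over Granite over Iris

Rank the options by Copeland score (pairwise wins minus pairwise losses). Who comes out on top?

Pairwise results:
  Delta vs Lumen: Delta wins 11–9.
  Delta vs Iris: Delta wins 16–4.
  Delta vs Kestrel: Delta wins 11–9.
  Delta vs Granite: Delta wins 20–0.
  Lumen vs Iris: Lumen wins 11–9.
  Lumen vs Kestrel: Kestrel wins 12–8.
  Lumen vs Granite: Lumen wins 16–4.
  Iris vs Kestrel: Kestrel wins 11–9.
  Iris vs Granite: Granite wins 11–9.
  Kestrel vs Granite: Kestrel wins 14–6.
Copeland scores (wins − losses):
  Delta: 4 − 0 = 4
  Lumen: 2 − 2 = 0
  Iris: 0 − 4 = -4
  Kestrel: 3 − 1 = 2
  Granite: 1 − 3 = -2
Delta has the best Copeland score.

Delta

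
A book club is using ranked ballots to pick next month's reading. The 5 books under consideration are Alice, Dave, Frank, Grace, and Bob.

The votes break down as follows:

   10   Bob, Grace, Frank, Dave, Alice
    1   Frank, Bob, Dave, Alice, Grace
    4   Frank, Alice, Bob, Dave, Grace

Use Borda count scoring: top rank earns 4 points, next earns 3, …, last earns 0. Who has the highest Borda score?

Borda scores:
  Alice: 10·0 + 1 + 4·3 = 13
  Dave: 10·1 + 2 + 4·1 = 16
  Frank: 10·2 + 4 + 4·4 = 40
  Grace: 10·3 + 0 + 4·0 = 30
  Bob: 10·4 + 3 + 4·2 = 51
Bob has the highest total.

Bob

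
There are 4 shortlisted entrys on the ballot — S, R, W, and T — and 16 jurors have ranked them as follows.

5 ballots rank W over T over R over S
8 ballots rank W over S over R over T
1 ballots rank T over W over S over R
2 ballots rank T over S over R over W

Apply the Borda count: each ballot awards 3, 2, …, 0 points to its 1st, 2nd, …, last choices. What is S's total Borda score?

21

Borda scores:
  S: 5·0 + 8·2 + 1 + 2·2 = 21
  R: 5·1 + 8·1 + 0 + 2·1 = 15
  W: 5·3 + 8·3 + 2 + 2·0 = 41
  T: 5·2 + 8·0 + 3 + 2·3 = 19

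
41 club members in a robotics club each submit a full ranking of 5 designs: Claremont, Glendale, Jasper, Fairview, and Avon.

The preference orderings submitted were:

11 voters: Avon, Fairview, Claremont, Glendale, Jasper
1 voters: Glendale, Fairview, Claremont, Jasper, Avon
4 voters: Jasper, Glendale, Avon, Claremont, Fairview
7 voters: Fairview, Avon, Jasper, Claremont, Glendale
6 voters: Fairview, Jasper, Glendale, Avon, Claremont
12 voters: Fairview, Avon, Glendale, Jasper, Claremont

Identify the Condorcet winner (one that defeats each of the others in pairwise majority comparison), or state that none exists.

Fairview

Head-to-head results (41 voters total):
Claremont vs Glendale: Glendale wins 23–18.
Claremont vs Jasper: Jasper wins 29–12.
Claremont vs Fairview: Fairview wins 37–4.
Claremont vs Avon: Avon wins 40–1.
Glendale vs Jasper: Glendale wins 24–17.
Glendale vs Fairview: Fairview wins 36–5.
Glendale vs Avon: Avon wins 30–11.
Jasper vs Fairview: Fairview wins 37–4.
Jasper vs Avon: Avon wins 30–11.
Fairview vs Avon: Fairview wins 26–15.
Fairview beats each rival — Claremont (37–4), Glendale (36–5), Jasper (37–4), Avon (26–15) — so Fairview is the Condorcet winner.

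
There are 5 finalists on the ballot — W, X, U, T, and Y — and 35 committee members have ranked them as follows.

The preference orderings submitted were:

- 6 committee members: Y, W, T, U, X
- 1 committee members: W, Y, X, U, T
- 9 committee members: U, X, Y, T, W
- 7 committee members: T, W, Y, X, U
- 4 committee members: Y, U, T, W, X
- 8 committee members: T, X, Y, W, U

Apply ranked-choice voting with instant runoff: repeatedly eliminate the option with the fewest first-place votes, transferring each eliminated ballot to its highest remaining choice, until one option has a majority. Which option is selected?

Round 1: T 15, Y 10, U 9, W 1, X 0. X has the fewest and is eliminated.
Round 2: T 15, Y 10, U 9, W 1. W has the fewest and is eliminated.
Round 3: T 15, Y 11, U 9. U has the fewest and is eliminated.
Round 4: Y 20, T 15. Y has a majority.

Y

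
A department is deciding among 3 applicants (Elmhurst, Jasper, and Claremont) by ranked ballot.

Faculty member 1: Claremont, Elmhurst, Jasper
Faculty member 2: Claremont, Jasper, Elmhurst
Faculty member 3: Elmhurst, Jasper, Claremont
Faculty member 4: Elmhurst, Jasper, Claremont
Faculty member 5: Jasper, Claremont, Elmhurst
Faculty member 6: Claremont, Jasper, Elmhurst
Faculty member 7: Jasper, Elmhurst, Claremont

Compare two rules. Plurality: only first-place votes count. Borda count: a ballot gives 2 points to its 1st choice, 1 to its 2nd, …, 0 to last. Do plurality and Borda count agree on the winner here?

No

Plurality first-place counts: Elmhurst 2, Jasper 2, Claremont 3 → Claremont.
Borda totals: Elmhurst 6, Jasper 8, Claremont 7 → Jasper.
The two rules disagree: plurality picks Claremont, Borda picks Jasper.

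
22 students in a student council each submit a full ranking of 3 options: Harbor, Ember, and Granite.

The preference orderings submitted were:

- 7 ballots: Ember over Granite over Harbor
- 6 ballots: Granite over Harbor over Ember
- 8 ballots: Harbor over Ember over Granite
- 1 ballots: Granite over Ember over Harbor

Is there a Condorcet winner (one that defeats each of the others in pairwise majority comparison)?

No

Head-to-head results (22 voters total):
Harbor vs Ember: Harbor wins 14–8.
Harbor vs Granite: Granite wins 14–8.
Ember vs Granite: Ember wins 15–7.
No candidate beats all others: Harbor beats Ember beats Granite beats Harbor, a majority cycle.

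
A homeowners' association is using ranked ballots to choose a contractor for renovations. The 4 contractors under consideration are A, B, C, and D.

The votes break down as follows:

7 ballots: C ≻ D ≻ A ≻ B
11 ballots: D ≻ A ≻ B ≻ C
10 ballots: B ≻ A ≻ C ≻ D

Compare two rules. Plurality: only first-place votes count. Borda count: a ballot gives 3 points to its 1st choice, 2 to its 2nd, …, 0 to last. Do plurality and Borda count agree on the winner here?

No

Plurality first-place counts: A 0, B 10, C 7, D 11 → D.
Borda totals: A 49, B 41, C 31, D 47 → A.
The two rules disagree: plurality picks D, Borda picks A.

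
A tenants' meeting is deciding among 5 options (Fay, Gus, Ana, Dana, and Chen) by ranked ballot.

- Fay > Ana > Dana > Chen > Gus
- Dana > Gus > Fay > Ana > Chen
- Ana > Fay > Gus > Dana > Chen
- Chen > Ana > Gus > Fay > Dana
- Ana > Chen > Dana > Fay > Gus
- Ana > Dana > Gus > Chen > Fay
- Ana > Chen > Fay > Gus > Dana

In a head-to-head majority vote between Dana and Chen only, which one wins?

Dana

Ballots ranking Dana above Chen: 4.
Ballots ranking Chen above Dana: 3.
Dana wins the head-to-head, 4–3.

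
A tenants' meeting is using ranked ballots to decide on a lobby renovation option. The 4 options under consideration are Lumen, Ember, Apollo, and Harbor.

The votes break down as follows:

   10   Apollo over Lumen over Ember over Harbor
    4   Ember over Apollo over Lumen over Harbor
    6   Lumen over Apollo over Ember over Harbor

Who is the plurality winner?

Apollo

First-place vote totals:
  Lumen: 6
  Ember: 4
  Apollo: 10
  Harbor: 0
Apollo has the most first-place votes.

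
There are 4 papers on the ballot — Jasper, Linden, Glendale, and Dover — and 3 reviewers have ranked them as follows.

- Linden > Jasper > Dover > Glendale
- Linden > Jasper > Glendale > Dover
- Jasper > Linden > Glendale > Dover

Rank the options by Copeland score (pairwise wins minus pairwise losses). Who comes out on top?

Pairwise results:
  Jasper vs Linden: Linden wins 2–1.
  Jasper vs Glendale: Jasper wins 3–0.
  Jasper vs Dover: Jasper wins 3–0.
  Linden vs Glendale: Linden wins 3–0.
  Linden vs Dover: Linden wins 3–0.
  Glendale vs Dover: Glendale wins 2–1.
Copeland scores (wins − losses):
  Jasper: 2 − 1 = 1
  Linden: 3 − 0 = 3
  Glendale: 1 − 2 = -1
  Dover: 0 − 3 = -3
Linden has the best Copeland score.

Linden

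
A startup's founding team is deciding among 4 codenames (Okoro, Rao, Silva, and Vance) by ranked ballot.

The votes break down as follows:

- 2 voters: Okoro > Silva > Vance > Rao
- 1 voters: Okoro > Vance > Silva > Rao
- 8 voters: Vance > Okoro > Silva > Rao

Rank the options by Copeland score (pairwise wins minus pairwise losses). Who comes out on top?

Vance

Pairwise results:
  Okoro vs Rao: Okoro wins 11–0.
  Okoro vs Silva: Okoro wins 11–0.
  Okoro vs Vance: Vance wins 8–3.
  Rao vs Silva: Silva wins 11–0.
  Rao vs Vance: Vance wins 11–0.
  Silva vs Vance: Vance wins 9–2.
Copeland scores (wins − losses):
  Okoro: 2 − 1 = 1
  Rao: 0 − 3 = -3
  Silva: 1 − 2 = -1
  Vance: 3 − 0 = 3
Vance has the best Copeland score.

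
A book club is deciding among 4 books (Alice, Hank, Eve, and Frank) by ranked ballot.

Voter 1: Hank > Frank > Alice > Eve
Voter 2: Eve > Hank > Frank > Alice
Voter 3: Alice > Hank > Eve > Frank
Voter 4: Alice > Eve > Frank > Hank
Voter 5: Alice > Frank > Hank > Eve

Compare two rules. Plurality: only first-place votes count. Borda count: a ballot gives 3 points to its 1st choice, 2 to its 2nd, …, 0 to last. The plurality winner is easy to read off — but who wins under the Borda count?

Plurality first-place counts: Alice 3, Hank 1, Eve 1, Frank 0 → Alice.
Borda totals: Alice 10, Hank 8, Eve 6, Frank 6 → Alice.

Alice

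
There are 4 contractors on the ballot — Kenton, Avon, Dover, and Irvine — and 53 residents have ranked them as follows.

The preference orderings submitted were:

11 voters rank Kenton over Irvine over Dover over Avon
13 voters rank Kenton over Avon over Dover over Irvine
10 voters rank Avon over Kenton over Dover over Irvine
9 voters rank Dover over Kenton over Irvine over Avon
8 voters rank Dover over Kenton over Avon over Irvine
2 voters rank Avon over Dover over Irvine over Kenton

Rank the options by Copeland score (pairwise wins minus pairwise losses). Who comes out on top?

Kenton

Pairwise results:
  Kenton vs Avon: Kenton wins 41–12.
  Kenton vs Dover: Kenton wins 34–19.
  Kenton vs Irvine: Kenton wins 51–2.
  Avon vs Dover: Dover wins 28–25.
  Avon vs Irvine: Avon wins 33–20.
  Dover vs Irvine: Dover wins 42–11.
Copeland scores (wins − losses):
  Kenton: 3 − 0 = 3
  Avon: 1 − 2 = -1
  Dover: 2 − 1 = 1
  Irvine: 0 − 3 = -3
Kenton has the best Copeland score.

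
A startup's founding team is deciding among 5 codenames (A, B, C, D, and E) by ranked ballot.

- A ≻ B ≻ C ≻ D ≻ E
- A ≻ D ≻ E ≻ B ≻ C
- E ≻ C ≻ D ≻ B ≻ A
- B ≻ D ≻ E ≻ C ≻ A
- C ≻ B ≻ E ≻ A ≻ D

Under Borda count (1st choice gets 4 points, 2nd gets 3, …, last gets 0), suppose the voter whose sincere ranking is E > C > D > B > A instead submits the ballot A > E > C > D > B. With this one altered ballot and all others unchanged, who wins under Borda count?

Borda totals with the altered ballot: A 13, B 11, C 9, D 8, E 9.
The switch changes the winner from B to A.

A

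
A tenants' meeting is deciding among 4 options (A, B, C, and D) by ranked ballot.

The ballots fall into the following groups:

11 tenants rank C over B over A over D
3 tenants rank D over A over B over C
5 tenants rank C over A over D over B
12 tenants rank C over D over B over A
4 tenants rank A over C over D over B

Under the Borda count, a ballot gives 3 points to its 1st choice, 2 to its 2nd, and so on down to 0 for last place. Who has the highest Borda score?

Borda scores:
  A: 11·1 + 3·2 + 5·2 + 12·0 + 4·3 = 39
  B: 11·2 + 3·1 + 5·0 + 12·1 + 4·0 = 37
  C: 11·3 + 3·0 + 5·3 + 12·3 + 4·2 = 92
  D: 11·0 + 3·3 + 5·1 + 12·2 + 4·1 = 42
C has the highest total.

C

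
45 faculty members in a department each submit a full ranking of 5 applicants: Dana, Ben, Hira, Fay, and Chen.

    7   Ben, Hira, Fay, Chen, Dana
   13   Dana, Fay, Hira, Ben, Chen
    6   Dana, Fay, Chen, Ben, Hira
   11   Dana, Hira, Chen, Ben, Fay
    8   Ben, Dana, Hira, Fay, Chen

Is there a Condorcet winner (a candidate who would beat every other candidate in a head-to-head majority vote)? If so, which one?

Head-to-head results (45 voters total):
Dana vs Ben: Dana wins 30–15.
Dana vs Hira: Dana wins 38–7.
Dana vs Fay: Dana wins 38–7.
Dana vs Chen: Dana wins 38–7.
Ben vs Hira: Hira wins 24–21.
Ben vs Fay: Ben wins 26–19.
Ben vs Chen: Ben wins 28–17.
Hira vs Fay: Hira wins 26–19.
Hira vs Chen: Hira wins 39–6.
Fay vs Chen: Fay wins 34–11.
Dana beats each rival — Ben (30–15), Hira (38–7), Fay (38–7), Chen (38–7) — so Dana is the Condorcet winner.

Dana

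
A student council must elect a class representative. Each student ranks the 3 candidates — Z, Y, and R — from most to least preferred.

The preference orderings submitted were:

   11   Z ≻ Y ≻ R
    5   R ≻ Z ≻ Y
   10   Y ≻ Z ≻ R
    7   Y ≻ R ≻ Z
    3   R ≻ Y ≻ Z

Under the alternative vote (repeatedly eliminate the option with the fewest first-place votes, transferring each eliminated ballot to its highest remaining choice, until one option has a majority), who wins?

Round 1: Y 17, Z 11, R 8. R has the fewest and is eliminated.
Round 2: Y 20, Z 16. Y has a majority.

Y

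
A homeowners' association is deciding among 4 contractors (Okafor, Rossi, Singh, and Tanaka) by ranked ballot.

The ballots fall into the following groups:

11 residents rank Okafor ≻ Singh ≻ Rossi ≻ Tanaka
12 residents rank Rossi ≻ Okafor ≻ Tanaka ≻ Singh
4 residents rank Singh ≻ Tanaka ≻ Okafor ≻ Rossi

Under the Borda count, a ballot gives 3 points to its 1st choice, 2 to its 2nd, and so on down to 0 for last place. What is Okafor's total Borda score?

Borda scores:
  Okafor: 11·3 + 12·2 + 4·1 = 61
  Rossi: 11·1 + 12·3 + 4·0 = 47
  Singh: 11·2 + 12·0 + 4·3 = 34
  Tanaka: 11·0 + 12·1 + 4·2 = 20

61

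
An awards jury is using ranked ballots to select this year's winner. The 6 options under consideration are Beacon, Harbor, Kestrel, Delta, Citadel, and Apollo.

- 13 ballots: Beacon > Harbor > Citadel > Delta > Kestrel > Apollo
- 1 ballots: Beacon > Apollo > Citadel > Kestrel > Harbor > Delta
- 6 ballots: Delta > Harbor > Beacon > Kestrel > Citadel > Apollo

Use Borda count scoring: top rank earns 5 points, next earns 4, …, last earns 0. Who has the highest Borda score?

Beacon

Borda scores:
  Beacon: 13·5 + 5 + 6·3 = 88
  Harbor: 13·4 + 1 + 6·4 = 77
  Kestrel: 13·1 + 2 + 6·2 = 27
  Delta: 13·2 + 0 + 6·5 = 56
  Citadel: 13·3 + 3 + 6·1 = 48
  Apollo: 13·0 + 4 + 6·0 = 4
Beacon has the highest total.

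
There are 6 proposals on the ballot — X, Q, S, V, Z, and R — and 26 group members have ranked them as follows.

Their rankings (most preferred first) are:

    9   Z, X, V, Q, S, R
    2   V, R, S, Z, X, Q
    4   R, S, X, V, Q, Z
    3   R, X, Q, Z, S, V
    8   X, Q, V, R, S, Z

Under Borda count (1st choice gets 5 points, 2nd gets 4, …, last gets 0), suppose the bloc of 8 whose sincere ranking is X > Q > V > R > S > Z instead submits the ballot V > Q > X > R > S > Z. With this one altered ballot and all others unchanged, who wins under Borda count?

X

Borda totals with the altered ballot: X 86, Q 63, S 42, V 85, Z 55, R 59.
The winner is unchanged: still X.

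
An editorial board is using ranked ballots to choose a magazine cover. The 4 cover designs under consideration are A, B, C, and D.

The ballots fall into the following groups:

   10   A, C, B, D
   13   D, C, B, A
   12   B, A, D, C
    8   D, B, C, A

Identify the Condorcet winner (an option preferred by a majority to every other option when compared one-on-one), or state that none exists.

None — there is no Condorcet winner

Head-to-head results (43 voters total):
A vs B: B wins 33–10.
A vs C: A wins 22–21.
A vs D: A wins 22–21.
B vs C: C wins 23–20.
B vs D: B wins 22–21.
C vs D: D wins 33–10.
No candidate beats all others: A beats C beats B beats A, a majority cycle.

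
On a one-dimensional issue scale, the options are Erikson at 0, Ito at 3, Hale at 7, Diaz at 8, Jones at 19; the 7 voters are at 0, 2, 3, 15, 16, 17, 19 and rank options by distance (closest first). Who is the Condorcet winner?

With single-peaked preferences on a line, the Condorcet winner is the candidate closest to the median voter.
The median voter (position 15) is closest to Jones at 19.
Check: Jones vs Erikson — voters closer to Jones: 4 of 7.

Jones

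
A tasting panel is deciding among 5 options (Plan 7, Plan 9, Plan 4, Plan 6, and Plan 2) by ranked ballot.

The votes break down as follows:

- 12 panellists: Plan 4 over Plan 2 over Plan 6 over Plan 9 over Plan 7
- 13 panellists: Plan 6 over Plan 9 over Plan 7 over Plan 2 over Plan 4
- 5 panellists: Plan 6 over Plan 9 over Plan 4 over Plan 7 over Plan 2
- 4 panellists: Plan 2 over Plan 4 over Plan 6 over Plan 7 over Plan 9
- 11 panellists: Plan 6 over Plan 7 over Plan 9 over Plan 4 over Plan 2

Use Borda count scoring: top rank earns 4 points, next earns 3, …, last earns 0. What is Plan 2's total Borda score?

65

Borda scores:
  Plan 7: 12·0 + 13·2 + 5·1 + 4·1 + 11·3 = 68
  Plan 9: 12·1 + 13·3 + 5·3 + 4·0 + 11·2 = 88
  Plan 4: 12·4 + 13·0 + 5·2 + 4·3 + 11·1 = 81
  Plan 6: 12·2 + 13·4 + 5·4 + 4·2 + 11·4 = 148
  Plan 2: 12·3 + 13·1 + 5·0 + 4·4 + 11·0 = 65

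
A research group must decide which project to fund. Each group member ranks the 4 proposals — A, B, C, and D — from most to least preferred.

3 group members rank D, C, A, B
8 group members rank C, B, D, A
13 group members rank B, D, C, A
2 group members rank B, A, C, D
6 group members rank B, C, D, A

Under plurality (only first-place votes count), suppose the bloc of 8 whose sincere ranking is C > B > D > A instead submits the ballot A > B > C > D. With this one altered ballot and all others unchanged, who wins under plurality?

B

First-place totals with the altered ballot: A 8, B 21, C 0, D 3.
The winner is unchanged: still B.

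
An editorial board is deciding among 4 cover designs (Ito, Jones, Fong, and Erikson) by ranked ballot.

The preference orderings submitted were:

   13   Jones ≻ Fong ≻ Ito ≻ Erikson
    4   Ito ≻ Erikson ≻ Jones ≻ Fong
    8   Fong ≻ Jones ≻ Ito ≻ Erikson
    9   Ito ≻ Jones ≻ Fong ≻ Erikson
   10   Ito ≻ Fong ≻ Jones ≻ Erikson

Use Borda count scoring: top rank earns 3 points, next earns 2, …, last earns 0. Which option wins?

Borda scores:
  Ito: 13·1 + 4·3 + 8·1 + 9·3 + 10·3 = 90
  Jones: 13·3 + 4·1 + 8·2 + 9·2 + 10·1 = 87
  Fong: 13·2 + 4·0 + 8·3 + 9·1 + 10·2 = 79
  Erikson: 13·0 + 4·2 + 8·0 + 9·0 + 10·0 = 8
Ito has the highest total.

Ito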